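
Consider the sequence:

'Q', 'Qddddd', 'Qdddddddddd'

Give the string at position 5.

The strings grow by a fixed suffix ddddd each time.
From Qdddddddddd, 2 further steps: Qdddddddddd → Qddddddddddddddd → (answer).

Qdddddddddddddddddddd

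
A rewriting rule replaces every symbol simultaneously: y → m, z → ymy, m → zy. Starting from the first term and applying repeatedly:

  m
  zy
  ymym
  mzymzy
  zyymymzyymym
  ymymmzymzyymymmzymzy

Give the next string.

mzymzyzyymymzyymymmzymzyzyymymzyymym

φ(ymymmzymzyymymmzymzy) expands symbol-by-symbol to m zy m zy zy ymy m zy ymy m m zy m zy zy ymy m zy ymy m; joining the 20 pieces gives the next term.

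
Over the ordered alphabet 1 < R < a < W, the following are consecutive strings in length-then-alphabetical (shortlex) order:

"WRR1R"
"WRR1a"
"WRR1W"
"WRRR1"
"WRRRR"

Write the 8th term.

WRRa1

Continuing the enumeration 3 steps past WRRRR: WRRRR → WRRRa → WRRRW → (answer).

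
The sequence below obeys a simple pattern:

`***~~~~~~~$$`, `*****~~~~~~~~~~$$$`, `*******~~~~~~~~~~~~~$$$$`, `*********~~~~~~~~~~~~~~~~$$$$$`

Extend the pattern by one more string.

***********~~~~~~~~~~~~~~~~~~~$$$$$$

The n-th term is 2n-1 *'s then 3n+1 ~'s then n $'s, where the shown terms are n = 2, 3, 4, 5.
Setting n = 6 gives 11, 19, 6 characters in each block.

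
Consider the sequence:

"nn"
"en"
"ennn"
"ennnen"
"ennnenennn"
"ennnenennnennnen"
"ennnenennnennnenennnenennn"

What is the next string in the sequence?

Each term (from the third on) is the previous term followed by the one before it: term 3 = en·nn = ennn.
So term 8 is ennnenennnennnenennnenennn·ennnenennnennnen.

ennnenennnennnenennnenennnennnenennnennnen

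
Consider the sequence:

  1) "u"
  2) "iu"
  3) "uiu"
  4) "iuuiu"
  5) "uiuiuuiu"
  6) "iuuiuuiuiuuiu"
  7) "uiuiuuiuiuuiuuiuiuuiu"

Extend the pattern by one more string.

This is a Fibonacci-style word recurrence s(k) = s(k−2)·s(k−1): e.g. u·iu = uiu.
Continuing: iuuiuuiuiuuiu · uiuiuuiuiuuiuuiuiuuiu gives term 8.

iuuiuuiuiuuiuuiuiuuiuiuuiuuiuiuuiu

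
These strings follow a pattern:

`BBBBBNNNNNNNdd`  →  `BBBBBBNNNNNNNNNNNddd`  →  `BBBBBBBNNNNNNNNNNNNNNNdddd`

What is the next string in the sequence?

Term n consists of n+3 B's, followed by 4n-1 N's, followed by n d's, where the shown terms are n = 2, 3, 4.
For the next term, n = 5, so the run lengths are 8, 19, 5.

BBBBBBBBNNNNNNNNNNNNNNNNNNNddddd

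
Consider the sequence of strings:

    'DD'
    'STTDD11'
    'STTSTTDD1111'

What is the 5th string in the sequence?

STTSTTSTTSTTDD11111111

s(k+1) = STT·s(k)·11, so each term gains STT as a prefix and 11 as a suffix.
From STTSTTDD1111, 2 further steps: STTSTTDD1111 → STTSTTSTTDD111111 → (answer).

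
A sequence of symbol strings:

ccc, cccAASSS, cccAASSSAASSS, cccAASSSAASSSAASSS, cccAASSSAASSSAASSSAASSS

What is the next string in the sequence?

cccAASSSAASSSAASSSAASSSAASSS

The strings grow by a fixed suffix AASSS each time.
So the next term is cccAASSSAASSSAASSSAASSS·AASSS.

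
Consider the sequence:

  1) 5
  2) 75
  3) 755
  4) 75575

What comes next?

75575755

Each term (from the third on) is the previous term followed by the one before it: term 3 = 75·5 = 755.
So term 5 is 75575·755.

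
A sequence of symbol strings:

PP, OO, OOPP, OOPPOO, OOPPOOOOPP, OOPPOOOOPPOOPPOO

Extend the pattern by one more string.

Each term (from the third on) is the previous term followed by the one before it: term 3 = OO·PP = OOPP.
Continuing: OOPPOOOOPPOOPPOO · OOPPOOOOPP gives term 7.

OOPPOOOOPPOOPPOOOOPPOOOOPP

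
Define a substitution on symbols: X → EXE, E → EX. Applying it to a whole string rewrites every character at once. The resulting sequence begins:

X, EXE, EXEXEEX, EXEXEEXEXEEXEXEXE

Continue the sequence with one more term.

Applying the rule to each of the 17 symbols of EXEXEEXEXEEXEXEXE gives the pieces EX EXE EX EXE EX EX EXE EX EXE EX EX EXE EX EXE EX EXE EX, which concatenate to the answer.

EXEXEEXEXEEXEXEXEEXEXEEXEXEXEEXEXEEXEXEEX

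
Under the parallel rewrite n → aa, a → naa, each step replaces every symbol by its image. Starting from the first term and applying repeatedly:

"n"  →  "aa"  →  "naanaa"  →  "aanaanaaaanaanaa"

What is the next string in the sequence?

Replace each of the 16 characters of aanaanaaaanaanaa in place — naa naa aa naa naa aa naa naa naa naa aa naa naa aa naa naa — and concatenate.

naanaaaanaanaaaanaanaanaanaaaanaanaaaanaanaa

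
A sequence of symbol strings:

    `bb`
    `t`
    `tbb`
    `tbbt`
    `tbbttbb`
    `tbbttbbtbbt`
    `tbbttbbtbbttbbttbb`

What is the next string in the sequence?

This is a Fibonacci-style word recurrence s(k) = s(k−1)·s(k−2): e.g. t·bb = tbb.
The next term joins tbbttbbtbbttbbttbb and tbbttbbtbbt.

tbbttbbtbbttbbttbbtbbttbbtbbt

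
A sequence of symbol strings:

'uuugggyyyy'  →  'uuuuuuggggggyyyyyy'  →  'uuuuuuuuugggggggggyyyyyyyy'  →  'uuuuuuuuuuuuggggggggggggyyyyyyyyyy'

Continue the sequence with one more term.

The n-th term is 3n u's then 3n g's then 2n+2 y's (n = 1, 2, …).
Setting n = 5 gives 15, 15, 12 characters in each block.

uuuuuuuuuuuuuuugggggggggggggggyyyyyyyyyyyy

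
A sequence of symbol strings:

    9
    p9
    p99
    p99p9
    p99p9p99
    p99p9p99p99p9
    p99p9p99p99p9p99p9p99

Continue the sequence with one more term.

p99p9p99p99p9p99p9p99p99p9p99p99p9

Each term (from the third on) is the previous term followed by the one before it: term 3 = p9·9 = p99.
Continuing: p99p9p99p99p9p99p9p99 · p99p9p99p99p9 gives term 8.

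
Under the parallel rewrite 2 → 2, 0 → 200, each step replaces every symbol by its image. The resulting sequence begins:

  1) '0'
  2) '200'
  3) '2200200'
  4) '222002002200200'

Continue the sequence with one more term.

φ(222002002200200) expands symbol-by-symbol to 2 2 2 200 200 2 200 200 2 2 200 200 2 200 200; joining the 15 pieces gives the next term.

2222002002200200222002002200200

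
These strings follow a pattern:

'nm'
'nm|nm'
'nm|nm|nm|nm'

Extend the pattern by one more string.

s(k+1) = s(k)·|·s(k) — each term doubles the last with '|' between the halves.
Doubling nm|nm|nm|nm with '|' between the halves:

nm|nm|nm|nm|nm|nm|nm|nm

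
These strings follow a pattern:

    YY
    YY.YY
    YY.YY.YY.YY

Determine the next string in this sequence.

Every step duplicates the string with '.' between the halves.
Doubling YY.YY.YY.YY with '.' between the halves:

YY.YY.YY.YY.YY.YY.YY.YY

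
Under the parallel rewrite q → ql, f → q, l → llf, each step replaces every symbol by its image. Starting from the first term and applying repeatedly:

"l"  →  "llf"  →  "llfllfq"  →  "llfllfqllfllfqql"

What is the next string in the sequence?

Rewriting the 16 symbols of llfllfqllfllfqql one by one yields llf llf q llf llf q ql llf llf q llf llf q ql ql llf; concatenated:

llfllfqllfllfqqlllfllfqllfllfqqlqlllf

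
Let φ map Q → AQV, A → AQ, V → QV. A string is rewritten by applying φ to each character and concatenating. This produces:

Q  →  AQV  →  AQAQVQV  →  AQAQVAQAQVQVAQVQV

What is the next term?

Replace each of the 17 characters of AQAQVAQAQVQVAQVQV in place — AQ AQV AQ AQV QV AQ AQV AQ AQV QV AQV QV AQ AQV QV AQV QV — and concatenate.

AQAQVAQAQVQVAQAQVAQAQVQVAQVQVAQAQVQVAQVQV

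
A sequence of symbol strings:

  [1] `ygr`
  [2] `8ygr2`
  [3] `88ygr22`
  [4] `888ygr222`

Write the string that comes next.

s(k+1) = 8·s(k)·2, so each term gains 8 as a prefix and 2 as a suffix.
So the next term is 8·888ygr222·2.

8888ygr2222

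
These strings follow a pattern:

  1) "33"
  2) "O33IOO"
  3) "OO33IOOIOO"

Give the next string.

s(k+1) = O·s(k)·IOO, so each term gains O as a prefix and IOO as a suffix.
One more step from OO33IOOIOO gives the answer.

OOO33IOOIOOIOO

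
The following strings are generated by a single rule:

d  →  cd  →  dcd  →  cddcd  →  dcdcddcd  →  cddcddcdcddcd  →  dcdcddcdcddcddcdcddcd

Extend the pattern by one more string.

Each term (from the third on) is the two preceding terms concatenated in order: term 3 = d·cd = dcd.
Continuing: cddcddcdcddcd · dcdcddcdcddcddcdcddcd gives term 8.

cddcddcdcddcddcdcddcdcddcddcdcddcd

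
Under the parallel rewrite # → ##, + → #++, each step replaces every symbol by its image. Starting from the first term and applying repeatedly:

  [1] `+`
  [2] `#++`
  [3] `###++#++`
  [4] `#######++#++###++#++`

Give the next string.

###############++#++###++#++#######++#++###++#++

Applying the rule to each of the 20 symbols of #######++#++###++#++ gives the pieces ## ## ## ## ## ## ## #++ #++ ## #++ #++ ## ## ## #++ #++ ## #++ #++, which concatenate to the answer.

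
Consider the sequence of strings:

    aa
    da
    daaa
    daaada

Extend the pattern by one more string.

From term 3 onward, concatenate the last term with the second-to-last: da·aa = daaa, daaa·da = daaada, …
So term 5 is daaada·daaa.

daaadadaaa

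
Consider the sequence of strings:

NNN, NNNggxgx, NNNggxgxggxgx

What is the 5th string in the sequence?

Every step adds ggxgx to the end: s(k+1) = s(k)·ggxgx.
From NNNggxgxggxgx, 2 further steps: NNNggxgxggxgx → NNNggxgxggxgxggxgx → (answer).

NNNggxgxggxgxggxgxggxgx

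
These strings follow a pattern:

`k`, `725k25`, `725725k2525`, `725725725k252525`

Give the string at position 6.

Every step adds 725 to the front and 25 to the end of the previous string.
From 725725725k252525, 2 further steps: 725725725k252525 → 725725725725k25252525 → (answer).

725725725725725k2525252525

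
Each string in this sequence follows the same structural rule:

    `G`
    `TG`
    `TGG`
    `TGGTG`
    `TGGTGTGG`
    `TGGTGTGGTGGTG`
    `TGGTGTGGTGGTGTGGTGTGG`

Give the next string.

TGGTGTGGTGGTGTGGTGTGGTGGTGTGGTGGTG

From term 3 onward, concatenate the last term with the second-to-last: TG·G = TGG, TGG·TG = TGGTG, …
So term 8 is TGGTGTGGTGGTGTGGTGTGG·TGGTGTGGTGGTG.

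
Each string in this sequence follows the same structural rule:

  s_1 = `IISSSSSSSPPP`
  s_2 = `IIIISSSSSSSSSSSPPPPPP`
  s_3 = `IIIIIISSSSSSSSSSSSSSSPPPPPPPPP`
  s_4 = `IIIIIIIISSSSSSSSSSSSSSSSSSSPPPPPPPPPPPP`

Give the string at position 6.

The n-th term is 2n I's then 4n+3 S's then 3n P's (n = 1, 2, …).
For term 6, n = 6, so the run lengths are 12, 27, 18.

IIIIIIIIIIIISSSSSSSSSSSSSSSSSSSSSSSSSSSPPPPPPPPPPPPPPPPPP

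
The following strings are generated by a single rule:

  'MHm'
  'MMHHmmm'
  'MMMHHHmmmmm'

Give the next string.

Reading off run lengths: M runs 1, 2, 3; H runs 1, 2, 3; m runs 1, 3, 5 — each is linear in n (n = 1, 2, …).
At n = 4 the blocks have lengths 4, 4, 7.

MMMMHHHHmmmmmmm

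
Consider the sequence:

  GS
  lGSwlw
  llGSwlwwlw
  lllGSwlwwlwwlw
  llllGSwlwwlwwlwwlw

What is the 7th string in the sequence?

llllllGSwlwwlwwlwwlwwlwwlw

Every step adds l to the front and wlw to the end of the previous string.
From llllGSwlwwlwwlwwlw, 2 further steps: llllGSwlwwlwwlwwlw → lllllGSwlwwlwwlwwlwwlw → (answer).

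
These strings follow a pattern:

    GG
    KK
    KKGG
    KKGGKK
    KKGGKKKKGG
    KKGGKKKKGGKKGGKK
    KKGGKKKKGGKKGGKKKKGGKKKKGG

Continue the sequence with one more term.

From term 3 onward, concatenate the last term with the second-to-last: KK·GG = KKGG, KKGG·KK = KKGGKK, …
The next term joins KKGGKKKKGGKKGGKKKKGGKKKKGG and KKGGKKKKGGKKGGKK.

KKGGKKKKGGKKGGKKKKGGKKKKGGKKGGKKKKGGKKGGKK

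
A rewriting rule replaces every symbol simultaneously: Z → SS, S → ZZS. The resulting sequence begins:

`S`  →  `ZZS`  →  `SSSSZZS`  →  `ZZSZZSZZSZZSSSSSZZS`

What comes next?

Replace each of the 19 characters of ZZSZZSZZSZZSSSSSZZS in place — SS SS ZZS SS SS ZZS SS SS ZZS SS SS ZZS ZZS ZZS ZZS ZZS SS SS ZZS — and concatenate.

SSSSZZSSSSSZZSSSSSZZSSSSSZZSZZSZZSZZSZZSSSSSZZS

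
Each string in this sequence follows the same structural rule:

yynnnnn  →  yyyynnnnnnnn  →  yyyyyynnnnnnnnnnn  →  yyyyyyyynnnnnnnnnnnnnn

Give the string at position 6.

yyyyyyyyyyyynnnnnnnnnnnnnnnnnnnn

Term n consists of 2n y's, followed by 3n+2 n's (n = 1, 2, …).
At n = 6 the blocks have lengths 12, 20.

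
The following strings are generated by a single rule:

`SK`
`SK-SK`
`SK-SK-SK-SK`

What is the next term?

Every step duplicates the string with '-' between the halves.
Doubling SK-SK-SK-SK with '-' between the halves:

SK-SK-SK-SK-SK-SK-SK-SK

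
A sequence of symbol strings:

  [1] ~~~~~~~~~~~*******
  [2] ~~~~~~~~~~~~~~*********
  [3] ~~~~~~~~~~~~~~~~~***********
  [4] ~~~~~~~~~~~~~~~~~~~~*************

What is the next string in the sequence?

The n-th term is 3n+2 ~'s then 2n+1 *'s, where the shown terms are n = 3, 4, 5, 6.
For the next term, n = 7, so the run lengths are 23, 15.

~~~~~~~~~~~~~~~~~~~~~~~***************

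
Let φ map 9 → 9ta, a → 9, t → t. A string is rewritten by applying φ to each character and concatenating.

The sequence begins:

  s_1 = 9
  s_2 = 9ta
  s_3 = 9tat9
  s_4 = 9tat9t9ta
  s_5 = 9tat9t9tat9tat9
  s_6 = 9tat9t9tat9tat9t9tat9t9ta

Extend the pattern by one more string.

φ(9tat9t9tat9tat9t9tat9t9ta) expands symbol-by-symbol to 9ta t 9 t 9ta t 9ta t 9 t 9ta t 9 t 9ta t 9ta t 9 t 9ta t 9ta t 9; joining the 25 pieces gives the next term.

9tat9t9tat9tat9t9tat9t9tat9tat9t9tat9tat9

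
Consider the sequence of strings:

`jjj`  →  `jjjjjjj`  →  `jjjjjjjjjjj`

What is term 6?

jjjjjjjjjjjjjjjjjjjjjjj

Each term wraps the previous one in jjj on the left and j on the right.
From jjjjjjjjjjj, 3 further steps: jjjjjjjjjjj → jjjjjjjjjjjjjjj → jjjjjjjjjjjjjjjjjjj → (answer).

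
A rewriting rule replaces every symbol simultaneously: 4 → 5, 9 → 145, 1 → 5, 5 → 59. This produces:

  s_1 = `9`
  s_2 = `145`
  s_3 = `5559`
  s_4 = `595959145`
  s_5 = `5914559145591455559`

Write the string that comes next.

591455559591455559591455559595959145

φ(5914559145591455559) expands symbol-by-symbol to 59 145 5 5 59 59 145 5 5 59 59 145 5 5 59 59 59 59 145; joining the 19 pieces gives the next term.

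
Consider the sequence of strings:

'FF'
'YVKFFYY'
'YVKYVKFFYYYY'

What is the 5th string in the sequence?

s(k+1) = YVK·s(k)·YY, so each term gains YVK as a prefix and YY as a suffix.
From YVKYVKFFYYYY, 2 further steps: YVKYVKFFYYYY → YVKYVKYVKFFYYYYYY → (answer).

YVKYVKYVKYVKFFYYYYYYYY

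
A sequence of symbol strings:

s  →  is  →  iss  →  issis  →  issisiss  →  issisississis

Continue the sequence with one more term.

From term 3 onward, concatenate the last term with the second-to-last: is·s = iss, iss·is = issis, …
The next term joins issisississis and issisiss.

issisississisissisiss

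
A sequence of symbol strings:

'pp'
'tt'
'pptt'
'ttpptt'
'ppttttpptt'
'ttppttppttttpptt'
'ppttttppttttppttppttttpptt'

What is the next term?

This is a Fibonacci-style word recurrence s(k) = s(k−2)·s(k−1): e.g. pp·tt = pptt.
Continuing: ttppttppttttpptt · ppttttppttttppttppttttpptt gives term 8.

ttppttppttttppttppttttppttttppttppttttpptt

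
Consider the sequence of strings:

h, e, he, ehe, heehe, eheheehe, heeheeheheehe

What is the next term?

eheheeheheeheeheheehe

Each term (from the third on) is the two preceding terms concatenated in order: term 3 = h·e = he.
Continuing: eheheehe · heeheeheheehe gives term 8.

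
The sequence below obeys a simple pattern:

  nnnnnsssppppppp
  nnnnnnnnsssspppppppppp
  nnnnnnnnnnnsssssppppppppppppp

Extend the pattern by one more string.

The n-th term is 3n-1 n's then n+1 s's then 3n+1 p's, where the shown terms are n = 2, 3, 4.
At n = 5 the blocks have lengths 14, 6, 16.

nnnnnnnnnnnnnnsssssspppppppppppppppp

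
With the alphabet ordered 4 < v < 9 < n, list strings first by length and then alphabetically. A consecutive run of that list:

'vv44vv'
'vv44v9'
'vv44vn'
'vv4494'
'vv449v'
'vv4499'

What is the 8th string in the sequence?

Continuing the enumeration 2 steps past vv4499: vv4499 → vv449n → (answer).

vv44n4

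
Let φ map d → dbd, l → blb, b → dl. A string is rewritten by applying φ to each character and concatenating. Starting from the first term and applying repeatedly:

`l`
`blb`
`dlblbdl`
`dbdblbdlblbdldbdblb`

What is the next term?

Rewriting the 19 symbols of dbdblbdlblbdldbdblb one by one yields dbd dl dbd dl blb dl dbd blb dl blb dl dbd blb dbd dl dbd dl blb dl; concatenated:

dbddldbddlblbdldbdblbdlblbdldbdblbdbddldbddlblbdl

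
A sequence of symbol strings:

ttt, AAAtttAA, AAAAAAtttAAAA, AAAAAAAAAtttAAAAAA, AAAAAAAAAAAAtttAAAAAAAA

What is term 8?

AAAAAAAAAAAAAAAAAAAAAtttAAAAAAAAAAAAAA

Each term wraps the previous one in AAA on the left and AA on the right.
From AAAAAAAAAAAAtttAAAAAAAA, 3 further steps: AAAAAAAAAAAAtttAAAAAAAA → AAAAAAAAAAAAAAAtttAAAAAAAAAA → AAAAAAAAAAAAAAAAAAtttAAAAAAAAAAAA → (answer).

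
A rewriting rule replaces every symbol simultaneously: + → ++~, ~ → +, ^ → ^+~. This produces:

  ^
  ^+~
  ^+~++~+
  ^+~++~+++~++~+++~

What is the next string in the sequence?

Rewriting the 17 symbols of ^+~++~+++~++~+++~ one by one yields ^+~ ++~ + ++~ ++~ + ++~ ++~ ++~ + ++~ ++~ + ++~ ++~ ++~ +; concatenated:

^+~++~+++~++~+++~++~++~+++~++~+++~++~++~+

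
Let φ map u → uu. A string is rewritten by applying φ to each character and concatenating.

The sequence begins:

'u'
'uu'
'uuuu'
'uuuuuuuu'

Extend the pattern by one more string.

uuuuuuuuuuuuuuuu

Apply φ to uuuuuuuu symbol by symbol: u→uu, u→uu, u→uu, u→uu, u→uu, u→uu, u→uu, u→uu; joined: uu uu uu uu uu uu uu uu.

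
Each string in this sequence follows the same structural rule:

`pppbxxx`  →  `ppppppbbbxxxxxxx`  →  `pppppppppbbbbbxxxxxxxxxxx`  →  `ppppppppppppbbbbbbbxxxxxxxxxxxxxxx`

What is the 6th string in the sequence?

Reading off run lengths: p runs 3, 6, 9, 12; b runs 1, 3, 5, 7; x runs 3, 7, 11, 15 — each is linear in n (n = 1, 2, …).
At n = 6 the blocks have lengths 18, 11, 23.

ppppppppppppppppppbbbbbbbbbbbxxxxxxxxxxxxxxxxxxxxxxx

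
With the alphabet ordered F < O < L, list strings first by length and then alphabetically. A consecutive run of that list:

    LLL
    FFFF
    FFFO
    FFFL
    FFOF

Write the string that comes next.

The successor of FFOF increments the rightmost position that isn't already L and resets every position after it to F.

FFOO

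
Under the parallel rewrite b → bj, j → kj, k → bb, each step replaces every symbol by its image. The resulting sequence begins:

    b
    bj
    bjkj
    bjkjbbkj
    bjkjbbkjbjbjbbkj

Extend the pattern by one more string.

φ(bjkjbbkjbjbjbbkj) expands symbol-by-symbol to bj kj bb kj bj bj bb kj bj kj bj kj bj bj bb kj; joining the 16 pieces gives the next term.

bjkjbbkjbjbjbbkjbjkjbjkjbjbjbbkj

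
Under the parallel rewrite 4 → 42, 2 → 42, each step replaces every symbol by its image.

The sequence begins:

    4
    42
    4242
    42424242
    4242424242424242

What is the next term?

Applying the rule to each of the 16 symbols of 4242424242424242 gives the pieces 42 42 42 42 42 42 42 42 42 42 42 42 42 42 42 42, which concatenate to the answer.

42424242424242424242424242424242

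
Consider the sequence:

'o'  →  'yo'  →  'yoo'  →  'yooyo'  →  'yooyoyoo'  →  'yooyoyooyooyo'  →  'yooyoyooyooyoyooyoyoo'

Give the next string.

From term 3 onward, concatenate the last term with the second-to-last: yo·o = yoo, yoo·yo = yooyo, …
So term 8 is yooyoyooyooyoyooyoyoo·yooyoyooyooyo.

yooyoyooyooyoyooyoyooyooyoyooyooyo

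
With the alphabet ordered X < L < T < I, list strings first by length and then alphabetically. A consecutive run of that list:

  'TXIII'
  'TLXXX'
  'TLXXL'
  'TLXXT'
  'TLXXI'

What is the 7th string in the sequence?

Continuing the enumeration 2 steps past TLXXI: TLXXI → TLXLX → (answer).

TLXLL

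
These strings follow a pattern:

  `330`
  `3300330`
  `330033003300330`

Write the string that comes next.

Every step duplicates the string with '0' between the halves.
Doubling 330033003300330 with '0' between the halves:

3300330033003300330033003300330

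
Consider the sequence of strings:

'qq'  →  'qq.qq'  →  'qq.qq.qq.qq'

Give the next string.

qq.qq.qq.qq.qq.qq.qq.qq

s(k+1) = s(k)·.·s(k) — each term doubles the last with '.' between the halves.
One more doubling of qq.qq.qq.qq gives the answer.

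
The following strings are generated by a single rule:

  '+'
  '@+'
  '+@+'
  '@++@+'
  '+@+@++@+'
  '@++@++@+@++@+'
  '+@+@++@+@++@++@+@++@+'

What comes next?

This is a Fibonacci-style word recurrence s(k) = s(k−2)·s(k−1): e.g. +·@+ = +@+.
Continuing: @++@++@+@++@+ · +@+@++@+@++@++@+@++@+ gives term 8.

@++@++@+@++@++@+@++@+@++@++@+@++@+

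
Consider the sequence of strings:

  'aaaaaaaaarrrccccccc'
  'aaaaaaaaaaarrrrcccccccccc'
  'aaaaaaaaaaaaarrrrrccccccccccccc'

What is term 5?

aaaaaaaaaaaaaaaaarrrrrrrccccccccccccccccccc

The n-th term is 2n+3 a's then n r's then 3n-2 c's, where the shown terms are n = 3, 4, 5.
Setting n = 7 gives 17, 7, 19 characters in each block.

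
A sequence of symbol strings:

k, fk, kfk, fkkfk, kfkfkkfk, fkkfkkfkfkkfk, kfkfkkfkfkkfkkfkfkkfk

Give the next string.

fkkfkkfkfkkfkkfkfkkfkfkkfkkfkfkkfk

Each term (from the third on) is the two preceding terms concatenated in order: term 3 = k·fk = kfk.
The next term joins fkkfkkfkfkkfk and kfkfkkfkfkkfkkfkfkkfk.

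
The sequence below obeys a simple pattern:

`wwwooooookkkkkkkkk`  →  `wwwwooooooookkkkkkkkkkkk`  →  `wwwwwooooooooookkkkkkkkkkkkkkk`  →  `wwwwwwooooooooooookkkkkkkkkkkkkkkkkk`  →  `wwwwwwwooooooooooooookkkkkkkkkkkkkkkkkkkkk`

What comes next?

Reading off run lengths: w runs 3, 4, 5, 6, 7; o runs 6, 8, 10, 12, 14; k runs 9, 12, 15, 18, 21 — each is linear in n, where the shown terms are n = 3, 4, 5, 6, 7.
At n = 8 the blocks have lengths 8, 16, 24.

wwwwwwwwooooooooooooooookkkkkkkkkkkkkkkkkkkkkkkk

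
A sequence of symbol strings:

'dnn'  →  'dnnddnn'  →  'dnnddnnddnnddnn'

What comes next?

Each string is two copies of the previous one joined by 'd'.
Doubling dnnddnnddnnddnn with 'd' between the halves:

dnnddnnddnnddnnddnnddnnddnnddnn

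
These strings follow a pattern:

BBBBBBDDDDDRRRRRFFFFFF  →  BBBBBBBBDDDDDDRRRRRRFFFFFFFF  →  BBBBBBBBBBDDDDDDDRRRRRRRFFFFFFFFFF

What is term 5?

BBBBBBBBBBBBBBDDDDDDDDDRRRRRRRRRFFFFFFFFFFFFFF

Term n consists of 2n+2 B's, followed by n+3 D's, followed by n+3 R's, followed by 2n+2 F's, where the shown terms are n = 2, 3, 4.
Setting n = 6 gives 14, 9, 9, 14 characters in each block.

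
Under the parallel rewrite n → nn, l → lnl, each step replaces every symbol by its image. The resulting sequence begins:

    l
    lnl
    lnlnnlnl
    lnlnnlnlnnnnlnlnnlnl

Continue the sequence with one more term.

lnlnnlnlnnnnlnlnnlnlnnnnnnnnlnlnnlnlnnnnlnlnnlnl

Applying the rule to each of the 20 symbols of lnlnnlnlnnnnlnlnnlnl gives the pieces lnl nn lnl nn nn lnl nn lnl nn nn nn nn lnl nn lnl nn nn lnl nn lnl, which concatenate to the answer.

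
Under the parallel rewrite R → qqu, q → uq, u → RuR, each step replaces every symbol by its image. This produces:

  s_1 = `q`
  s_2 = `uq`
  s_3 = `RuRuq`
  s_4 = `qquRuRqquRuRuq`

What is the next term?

uquqRuRqquRuRqquuquqRuRqquRuRqquRuRuq

Replace each of the 14 characters of qquRuRqquRuRuq in place — uq uq RuR qqu RuR qqu uq uq RuR qqu RuR qqu RuR uq — and concatenate.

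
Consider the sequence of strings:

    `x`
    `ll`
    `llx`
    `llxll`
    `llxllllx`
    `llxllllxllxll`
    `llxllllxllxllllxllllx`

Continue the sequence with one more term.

From term 3 onward, concatenate the last term with the second-to-last: ll·x = llx, llx·ll = llxll, …
Continuing: llxllllxllxllllxllllx · llxllllxllxll gives term 8.

llxllllxllxllllxllllxllxllllxllxll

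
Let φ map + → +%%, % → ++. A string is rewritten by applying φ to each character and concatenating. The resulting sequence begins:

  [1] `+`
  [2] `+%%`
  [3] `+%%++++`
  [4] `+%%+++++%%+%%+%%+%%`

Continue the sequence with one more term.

Applying the rule to each of the 19 symbols of +%%+++++%%+%%+%%+%% gives the pieces +%% ++ ++ +%% +%% +%% +%% +%% ++ ++ +%% ++ ++ +%% ++ ++ +%% ++ ++, which concatenate to the answer.

+%%+++++%%+%%+%%+%%+%%+++++%%+++++%%+++++%%++++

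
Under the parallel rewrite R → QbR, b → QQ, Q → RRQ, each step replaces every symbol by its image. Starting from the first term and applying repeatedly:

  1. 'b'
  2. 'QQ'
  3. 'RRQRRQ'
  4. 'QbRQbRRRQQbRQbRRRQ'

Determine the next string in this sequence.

RRQQQQbRRRQQQQbRQbRQbRRRQRRQQQQbRRRQQQQbRQbRQbRRRQ

φ(QbRQbRRRQQbRQbRRRQ) expands symbol-by-symbol to RRQ QQ QbR RRQ QQ QbR QbR QbR RRQ RRQ QQ QbR RRQ QQ QbR QbR QbR RRQ; joining the 18 pieces gives the next term.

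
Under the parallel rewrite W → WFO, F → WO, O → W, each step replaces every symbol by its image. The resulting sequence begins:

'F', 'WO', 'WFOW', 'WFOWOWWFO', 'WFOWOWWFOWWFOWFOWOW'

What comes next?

Rewriting the 19 symbols of WFOWOWWFOWWFOWFOWOW one by one yields WFO WO W WFO W WFO WFO WO W WFO WFO WO W WFO WO W WFO W WFO; concatenated:

WFOWOWWFOWWFOWFOWOWWFOWFOWOWWFOWOWWFOWWFO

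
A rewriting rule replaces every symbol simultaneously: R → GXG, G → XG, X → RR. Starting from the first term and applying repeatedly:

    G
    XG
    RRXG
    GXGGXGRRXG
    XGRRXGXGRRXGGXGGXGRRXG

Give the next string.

RRXGGXGGXGRRXGRRXGGXGGXGRRXGXGRRXGXGRRXGGXGGXGRRXG

φ(XGRRXGXGRRXGGXGGXGRRXG) expands symbol-by-symbol to RR XG GXG GXG RR XG RR XG GXG GXG RR XG XG RR XG XG RR XG GXG GXG RR XG; joining the 22 pieces gives the next term.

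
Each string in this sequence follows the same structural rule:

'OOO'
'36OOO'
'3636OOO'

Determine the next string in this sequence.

363636OOO

Each term is the previous one with 36 prepended.
So the next term is 36·3636OOO.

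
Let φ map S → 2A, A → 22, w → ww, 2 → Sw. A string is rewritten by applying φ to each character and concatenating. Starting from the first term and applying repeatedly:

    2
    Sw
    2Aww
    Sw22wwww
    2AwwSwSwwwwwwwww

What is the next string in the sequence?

Rewriting the 16 symbols of 2AwwSwSwwwwwwwww one by one yields Sw 22 ww ww 2A ww 2A ww ww ww ww ww ww ww ww ww; concatenated:

Sw22wwww2Aww2Awwwwwwwwwwwwwwwwww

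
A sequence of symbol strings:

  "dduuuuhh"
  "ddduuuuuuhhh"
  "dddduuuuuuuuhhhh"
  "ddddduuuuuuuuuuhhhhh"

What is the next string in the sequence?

dddddduuuuuuuuuuuuhhhhhh

Reading off run lengths: d runs 2, 3, 4, 5; u runs 4, 6, 8, 10; h runs 2, 3, 4, 5 — each is linear in n, where the shown terms are n = 2, 3, 4, 5.
Setting n = 6 gives 6, 12, 6 characters in each block.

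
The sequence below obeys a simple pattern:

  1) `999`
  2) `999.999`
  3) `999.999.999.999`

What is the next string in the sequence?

Each string is two copies of the previous one joined by '.'.
One more doubling of 999.999.999.999 gives the answer.

999.999.999.999.999.999.999.999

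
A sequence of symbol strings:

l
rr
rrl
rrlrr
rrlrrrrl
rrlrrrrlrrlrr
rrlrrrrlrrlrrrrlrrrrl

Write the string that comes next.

rrlrrrrlrrlrrrrlrrrrlrrlrrrrlrrlrr

Each term (from the third on) is the previous term followed by the one before it: term 3 = rr·l = rrl.
So term 8 is rrlrrrrlrrlrrrrlrrrrl·rrlrrrrlrrlrr.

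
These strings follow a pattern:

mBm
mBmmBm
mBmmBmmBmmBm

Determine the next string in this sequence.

Each string is two copies of the previous one concatenated.
One more doubling of mBmmBmmBmmBm gives the answer.

mBmmBmmBmmBmmBmmBmmBmmBm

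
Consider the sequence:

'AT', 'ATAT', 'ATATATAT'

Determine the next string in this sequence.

Each string is two copies of the previous one concatenated.
One more doubling of ATATATAT gives the answer.

ATATATATATATATAT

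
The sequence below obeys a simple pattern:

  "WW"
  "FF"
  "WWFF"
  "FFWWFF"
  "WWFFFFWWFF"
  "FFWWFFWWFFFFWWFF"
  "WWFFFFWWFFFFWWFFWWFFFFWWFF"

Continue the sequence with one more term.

FFWWFFWWFFFFWWFFWWFFFFWWFFFFWWFFWWFFFFWWFF

This is a Fibonacci-style word recurrence s(k) = s(k−2)·s(k−1): e.g. WW·FF = WWFF.
The next term joins FFWWFFWWFFFFWWFF and WWFFFFWWFFFFWWFFWWFFFFWWFF.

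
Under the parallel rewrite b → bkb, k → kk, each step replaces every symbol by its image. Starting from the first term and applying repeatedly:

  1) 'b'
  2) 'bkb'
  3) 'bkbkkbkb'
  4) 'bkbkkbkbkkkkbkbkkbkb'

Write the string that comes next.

φ(bkbkkbkbkkkkbkbkkbkb) expands symbol-by-symbol to bkb kk bkb kk kk bkb kk bkb kk kk kk kk bkb kk bkb kk kk bkb kk bkb; joining the 20 pieces gives the next term.

bkbkkbkbkkkkbkbkkbkbkkkkkkkkbkbkkbkbkkkkbkbkkbkb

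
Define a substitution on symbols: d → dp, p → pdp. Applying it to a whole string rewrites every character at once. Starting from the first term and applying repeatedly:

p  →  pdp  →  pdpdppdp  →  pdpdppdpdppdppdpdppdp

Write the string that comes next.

φ(pdpdppdpdppdppdpdppdp) expands symbol-by-symbol to pdp dp pdp dp pdp pdp dp pdp dp pdp pdp dp pdp pdp dp pdp dp pdp pdp dp pdp; joining the 21 pieces gives the next term.

pdpdppdpdppdppdpdppdpdppdppdpdppdppdpdppdpdppdppdpdppdp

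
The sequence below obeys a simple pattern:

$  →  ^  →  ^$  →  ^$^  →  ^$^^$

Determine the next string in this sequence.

This is a Fibonacci-style word recurrence s(k) = s(k−1)·s(k−2): e.g. ^·$ = ^$.
So term 6 is ^$^^$·^$^.

^$^^$^$^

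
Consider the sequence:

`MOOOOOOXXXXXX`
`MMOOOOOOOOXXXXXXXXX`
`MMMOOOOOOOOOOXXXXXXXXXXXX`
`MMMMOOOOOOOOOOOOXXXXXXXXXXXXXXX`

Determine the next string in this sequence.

MMMMMOOOOOOOOOOOOOOXXXXXXXXXXXXXXXXXX

Reading off run lengths: M runs 1, 2, 3, 4; O runs 6, 8, 10, 12; X runs 6, 9, 12, 15 — each is linear in n, where the shown terms are n = 2, 3, 4, 5.
At n = 6 the blocks have lengths 5, 14, 18.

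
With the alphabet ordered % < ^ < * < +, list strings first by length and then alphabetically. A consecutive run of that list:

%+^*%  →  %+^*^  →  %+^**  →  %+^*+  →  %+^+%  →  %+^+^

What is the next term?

Find the rightmost character of %+^+^ below +, bump it to the next letter, and reset everything to its right to %.

%+^+*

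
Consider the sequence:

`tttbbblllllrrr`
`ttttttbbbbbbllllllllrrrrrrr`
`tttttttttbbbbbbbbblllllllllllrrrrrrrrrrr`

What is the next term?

ttttttttttttbbbbbbbbbbbbllllllllllllllrrrrrrrrrrrrrrr

The n-th term is 3n t's then 3n b's then 3n+2 l's then 4n-1 r's (n = 1, 2, …).
Setting n = 4 gives 12, 12, 14, 15 characters in each block.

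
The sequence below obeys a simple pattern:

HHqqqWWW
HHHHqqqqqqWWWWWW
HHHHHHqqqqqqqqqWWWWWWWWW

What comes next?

HHHHHHHHqqqqqqqqqqqqWWWWWWWWWWWW

Each string has the form H^{2n} q^{3n} W^{3n} (n = 1, 2, …).
At n = 4 the blocks have lengths 8, 12, 12.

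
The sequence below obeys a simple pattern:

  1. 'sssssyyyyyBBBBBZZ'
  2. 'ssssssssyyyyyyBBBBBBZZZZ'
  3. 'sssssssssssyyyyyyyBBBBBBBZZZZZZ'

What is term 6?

ssssssssssssssssssssyyyyyyyyyyBBBBBBBBBBZZZZZZZZZZZZ

Each string has the form s^{3n-1} y^{n+3} B^{n+3} Z^{2n-2}, where the shown terms are n = 2, 3, 4.
Setting n = 7 gives 20, 10, 10, 12 characters in each block.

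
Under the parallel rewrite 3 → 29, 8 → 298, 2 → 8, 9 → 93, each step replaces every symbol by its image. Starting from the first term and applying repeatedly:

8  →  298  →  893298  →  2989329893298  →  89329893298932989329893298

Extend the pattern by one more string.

29893298932989329893298932989329893298932989329893298

φ(89329893298932989329893298) expands symbol-by-symbol to 298 93 29 8 93 298 93 29 8 93 298 93 29 8 93 298 93 29 8 93 298 93 29 8 93 298; joining the 26 pieces gives the next term.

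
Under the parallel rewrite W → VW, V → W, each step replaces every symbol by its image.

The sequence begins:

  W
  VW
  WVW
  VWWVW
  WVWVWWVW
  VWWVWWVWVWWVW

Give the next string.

Rewriting the 13 symbols of VWWVWWVWVWWVW one by one yields W VW VW W VW VW W VW W VW VW W VW; concatenated:

WVWVWWVWVWWVWWVWVWWVW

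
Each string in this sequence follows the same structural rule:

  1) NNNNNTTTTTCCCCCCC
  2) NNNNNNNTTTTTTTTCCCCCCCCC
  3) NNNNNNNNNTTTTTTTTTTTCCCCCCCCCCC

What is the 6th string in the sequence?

Term n consists of 2n+1 N's, followed by 3n-1 T's, followed by 2n+3 C's, where the shown terms are n = 2, 3, 4.
Setting n = 7 gives 15, 20, 17 characters in each block.

NNNNNNNNNNNNNNNTTTTTTTTTTTTTTTTTTTTCCCCCCCCCCCCCCCCC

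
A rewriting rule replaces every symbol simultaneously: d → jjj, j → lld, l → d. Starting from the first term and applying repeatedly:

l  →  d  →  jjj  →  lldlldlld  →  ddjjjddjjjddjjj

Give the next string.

Applying the rule to each of the 15 symbols of ddjjjddjjjddjjj gives the pieces jjj jjj lld lld lld jjj jjj lld lld lld jjj jjj lld lld lld, which concatenate to the answer.

jjjjjjlldlldlldjjjjjjlldlldlldjjjjjjlldlldlld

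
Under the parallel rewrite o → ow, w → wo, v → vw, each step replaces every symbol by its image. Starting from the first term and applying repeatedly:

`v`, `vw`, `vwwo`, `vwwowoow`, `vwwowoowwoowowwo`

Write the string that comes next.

φ(vwwowoowwoowowwo) expands symbol-by-symbol to vw wo wo ow wo ow ow wo wo ow ow wo ow wo wo ow; joining the 16 pieces gives the next term.

vwwowoowwoowowwowoowowwoowwowoow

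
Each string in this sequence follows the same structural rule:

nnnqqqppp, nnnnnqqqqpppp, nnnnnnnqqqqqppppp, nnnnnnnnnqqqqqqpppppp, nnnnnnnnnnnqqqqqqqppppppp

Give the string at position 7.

nnnnnnnnnnnnnnnqqqqqqqqqppppppppp

Term n consists of 2n-1 n's, followed by n+1 q's, followed by n+1 p's, where the shown terms are n = 2, 3, 4, 5, 6.
At n = 8 the blocks have lengths 15, 9, 9.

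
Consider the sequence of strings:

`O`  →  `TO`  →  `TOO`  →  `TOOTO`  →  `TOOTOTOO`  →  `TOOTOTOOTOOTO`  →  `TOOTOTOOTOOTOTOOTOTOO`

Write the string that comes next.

From term 3 onward, concatenate the last term with the second-to-last: TO·O = TOO, TOO·TO = TOOTO, …
So term 8 is TOOTOTOOTOOTOTOOTOTOO·TOOTOTOOTOOTO.

TOOTOTOOTOOTOTOOTOTOOTOOTOTOOTOOTO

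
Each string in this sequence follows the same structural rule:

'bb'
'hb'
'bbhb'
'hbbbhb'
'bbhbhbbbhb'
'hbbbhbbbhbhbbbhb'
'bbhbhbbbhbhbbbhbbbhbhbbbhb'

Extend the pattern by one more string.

From term 3 onward, concatenate the second-to-last term with the last: bb·hb = bbhb, hb·bbhb = hbbbhb, …
The next term joins hbbbhbbbhbhbbbhb and bbhbhbbbhbhbbbhbbbhbhbbbhb.

hbbbhbbbhbhbbbhbbbhbhbbbhbhbbbhbbbhbhbbbhb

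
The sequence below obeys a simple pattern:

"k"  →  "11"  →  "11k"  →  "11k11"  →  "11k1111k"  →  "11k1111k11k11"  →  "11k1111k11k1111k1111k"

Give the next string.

11k1111k11k1111k1111k11k1111k11k11

This is a Fibonacci-style word recurrence s(k) = s(k−1)·s(k−2): e.g. 11·k = 11k.
The next term joins 11k1111k11k1111k1111k and 11k1111k11k11.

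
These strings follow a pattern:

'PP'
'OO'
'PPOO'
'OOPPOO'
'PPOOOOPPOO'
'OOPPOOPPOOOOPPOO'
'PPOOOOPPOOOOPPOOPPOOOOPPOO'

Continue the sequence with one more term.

From term 3 onward, concatenate the second-to-last term with the last: PP·OO = PPOO, OO·PPOO = OOPPOO, …
So term 8 is OOPPOOPPOOOOPPOO·PPOOOOPPOOOOPPOOPPOOOOPPOO.

OOPPOOPPOOOOPPOOPPOOOOPPOOOOPPOOPPOOOOPPOO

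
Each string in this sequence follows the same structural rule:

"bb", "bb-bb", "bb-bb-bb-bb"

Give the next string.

bb-bb-bb-bb-bb-bb-bb-bb

Each string is two copies of the previous one joined by '-'.
One more doubling of bb-bb-bb-bb gives the answer.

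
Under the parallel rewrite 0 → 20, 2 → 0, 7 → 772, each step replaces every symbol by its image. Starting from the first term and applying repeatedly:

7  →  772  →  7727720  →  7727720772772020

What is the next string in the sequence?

φ(7727720772772020) expands symbol-by-symbol to 772 772 0 772 772 0 20 772 772 0 772 772 0 20 0 20; joining the 16 pieces gives the next term.

77277207727720207727720772772020020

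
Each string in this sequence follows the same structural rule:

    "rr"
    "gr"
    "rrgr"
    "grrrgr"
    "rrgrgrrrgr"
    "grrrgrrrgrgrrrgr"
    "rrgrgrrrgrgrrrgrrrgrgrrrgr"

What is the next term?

This is a Fibonacci-style word recurrence s(k) = s(k−2)·s(k−1): e.g. rr·gr = rrgr.
Continuing: grrrgrrrgrgrrrgr · rrgrgrrrgrgrrrgrrrgrgrrrgr gives term 8.

grrrgrrrgrgrrrgrrrgrgrrrgrgrrrgrrrgrgrrrgr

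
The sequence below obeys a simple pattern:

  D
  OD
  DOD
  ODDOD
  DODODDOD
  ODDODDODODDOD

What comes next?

DODODDODODDODDODODDOD

Each term (from the third on) is the two preceding terms concatenated in order: term 3 = D·OD = DOD.
So term 7 is DODODDOD·ODDODDODODDOD.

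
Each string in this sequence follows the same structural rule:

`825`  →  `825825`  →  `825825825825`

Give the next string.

s(k+1) = s(k)·s(k) — each term doubles the last.
One more doubling of 825825825825 gives the answer.

825825825825825825825825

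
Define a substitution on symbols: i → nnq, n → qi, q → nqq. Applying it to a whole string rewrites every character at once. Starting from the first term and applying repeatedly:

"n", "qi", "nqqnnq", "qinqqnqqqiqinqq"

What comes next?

φ(qinqqnqqqiqinqq) expands symbol-by-symbol to nqq nnq qi nqq nqq qi nqq nqq nqq nnq nqq nnq qi nqq nqq; joining the 15 pieces gives the next term.

nqqnnqqinqqnqqqinqqnqqnqqnnqnqqnnqqinqqnqq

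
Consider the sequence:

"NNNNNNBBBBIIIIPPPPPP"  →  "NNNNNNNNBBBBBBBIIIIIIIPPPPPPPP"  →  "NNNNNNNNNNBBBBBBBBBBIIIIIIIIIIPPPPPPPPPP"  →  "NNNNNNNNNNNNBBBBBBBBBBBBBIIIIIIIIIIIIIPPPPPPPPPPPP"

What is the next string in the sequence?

Term n consists of 2n+2 N's, followed by 3n-2 B's, followed by 3n-2 I's, followed by 2n+2 P's, where the shown terms are n = 2, 3, 4, 5.
For the next term, n = 6, so the run lengths are 14, 16, 16, 14.

NNNNNNNNNNNNNNBBBBBBBBBBBBBBBBIIIIIIIIIIIIIIIIPPPPPPPPPPPPPP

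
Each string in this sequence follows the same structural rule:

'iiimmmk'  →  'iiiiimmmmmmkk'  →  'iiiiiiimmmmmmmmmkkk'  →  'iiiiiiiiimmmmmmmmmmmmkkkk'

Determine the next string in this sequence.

iiiiiiiiiiimmmmmmmmmmmmmmmkkkkk

Term n consists of 2n+1 i's, followed by 3n m's, followed by n k's (n = 1, 2, …).
At n = 5 the blocks have lengths 11, 15, 5.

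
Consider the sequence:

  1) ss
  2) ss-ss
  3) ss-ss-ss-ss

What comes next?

s(k+1) = s(k)·-·s(k) — each term doubles the last with '-' between the halves.
One more doubling of ss-ss-ss-ss gives the answer.

ss-ss-ss-ss-ss-ss-ss-ss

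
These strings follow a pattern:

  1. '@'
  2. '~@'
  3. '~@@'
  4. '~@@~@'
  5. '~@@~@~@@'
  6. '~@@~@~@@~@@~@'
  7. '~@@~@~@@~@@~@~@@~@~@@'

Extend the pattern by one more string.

Each term (from the third on) is the previous term followed by the one before it: term 3 = ~@·@ = ~@@.
Continuing: ~@@~@~@@~@@~@~@@~@~@@ · ~@@~@~@@~@@~@ gives term 8.

~@@~@~@@~@@~@~@@~@~@@~@@~@~@@~@@~@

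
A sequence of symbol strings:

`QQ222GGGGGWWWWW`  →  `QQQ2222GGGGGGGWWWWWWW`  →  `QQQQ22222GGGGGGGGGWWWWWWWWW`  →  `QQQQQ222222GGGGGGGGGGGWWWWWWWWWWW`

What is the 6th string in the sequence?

QQQQQQQ22222222GGGGGGGGGGGGGGGWWWWWWWWWWWWWWW

The n-th term is n Q's then n+1 2's then 2n+1 G's then 2n+1 W's, where the shown terms are n = 2, 3, 4, 5.
At n = 7 the blocks have lengths 7, 8, 15, 15.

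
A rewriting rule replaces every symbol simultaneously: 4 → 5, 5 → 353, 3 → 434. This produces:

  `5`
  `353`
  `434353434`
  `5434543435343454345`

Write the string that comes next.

Replace each of the 19 characters of 5434543435343454345 in place — 353 5 434 5 353 5 434 5 434 353 434 5 434 5 353 5 434 5 353 — and concatenate.

35354345353543454343534345434535354345353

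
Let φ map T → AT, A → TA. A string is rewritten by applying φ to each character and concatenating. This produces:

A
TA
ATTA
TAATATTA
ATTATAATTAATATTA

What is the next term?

Applying the rule to each of the 16 symbols of ATTATAATTAATATTA gives the pieces TA AT AT TA AT TA TA AT AT TA TA AT TA AT AT TA, which concatenate to the answer.

TAATATTAATTATAATATTATAATTAATATTA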